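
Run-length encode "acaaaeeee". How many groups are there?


Input: acaaaeeee
Scanning for consecutive runs:
  Group 1: 'a' x 1 (positions 0-0)
  Group 2: 'c' x 1 (positions 1-1)
  Group 3: 'a' x 3 (positions 2-4)
  Group 4: 'e' x 4 (positions 5-8)
Total groups: 4

4


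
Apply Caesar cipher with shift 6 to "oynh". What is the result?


Caesar cipher: shift "oynh" by 6
  'o' (pos 14) + 6 = pos 20 = 'u'
  'y' (pos 24) + 6 = pos 4 = 'e'
  'n' (pos 13) + 6 = pos 19 = 't'
  'h' (pos 7) + 6 = pos 13 = 'n'
Result: uetn

uetn


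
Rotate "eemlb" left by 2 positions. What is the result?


Input: "eemlb", rotate left by 2
First 2 characters: "ee"
Remaining characters: "mlb"
Concatenate remaining + first: "mlb" + "ee" = "mlbee"

mlbee


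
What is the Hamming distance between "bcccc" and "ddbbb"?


Comparing "bcccc" and "ddbbb" position by position:
  Position 0: 'b' vs 'd' => differ
  Position 1: 'c' vs 'd' => differ
  Position 2: 'c' vs 'b' => differ
  Position 3: 'c' vs 'b' => differ
  Position 4: 'c' vs 'b' => differ
Total differences (Hamming distance): 5

5


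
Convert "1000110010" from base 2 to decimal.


Input: "1000110010" in base 2
Positional expansion:
  Digit '1' (value 1) x 2^9 = 512
  Digit '0' (value 0) x 2^8 = 0
  Digit '0' (value 0) x 2^7 = 0
  Digit '0' (value 0) x 2^6 = 0
  Digit '1' (value 1) x 2^5 = 32
  Digit '1' (value 1) x 2^4 = 16
  Digit '0' (value 0) x 2^3 = 0
  Digit '0' (value 0) x 2^2 = 0
  Digit '1' (value 1) x 2^1 = 2
  Digit '0' (value 0) x 2^0 = 0
Sum = 562

562


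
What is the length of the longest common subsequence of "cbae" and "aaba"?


LCS of "cbae" and "aaba"
DP table:
           a    a    b    a
      0    0    0    0    0
  c   0    0    0    0    0
  b   0    0    0    1    1
  a   0    1    1    1    2
  e   0    1    1    1    2
LCS length = dp[4][4] = 2

2


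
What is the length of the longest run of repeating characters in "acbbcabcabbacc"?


Input: "acbbcabcabbacc"
Scanning for longest run:
  Position 1 ('c'): new char, reset run to 1
  Position 2 ('b'): new char, reset run to 1
  Position 3 ('b'): continues run of 'b', length=2
  Position 4 ('c'): new char, reset run to 1
  Position 5 ('a'): new char, reset run to 1
  Position 6 ('b'): new char, reset run to 1
  Position 7 ('c'): new char, reset run to 1
  Position 8 ('a'): new char, reset run to 1
  Position 9 ('b'): new char, reset run to 1
  Position 10 ('b'): continues run of 'b', length=2
  Position 11 ('a'): new char, reset run to 1
  Position 12 ('c'): new char, reset run to 1
  Position 13 ('c'): continues run of 'c', length=2
Longest run: 'b' with length 2

2


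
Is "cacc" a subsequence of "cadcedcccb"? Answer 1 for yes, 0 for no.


Check if "cacc" is a subsequence of "cadcedcccb"
Greedy scan:
  Position 0 ('c'): matches sub[0] = 'c'
  Position 1 ('a'): matches sub[1] = 'a'
  Position 2 ('d'): no match needed
  Position 3 ('c'): matches sub[2] = 'c'
  Position 4 ('e'): no match needed
  Position 5 ('d'): no match needed
  Position 6 ('c'): matches sub[3] = 'c'
  Position 7 ('c'): no match needed
  Position 8 ('c'): no match needed
  Position 9 ('b'): no match needed
All 4 characters matched => is a subsequence

1


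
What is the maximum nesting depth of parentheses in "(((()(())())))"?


Input: "(((()(())())))"
Tracking depth:
  Position 0 '(': depth becomes 1
  Position 1 '(': depth becomes 2
  Position 2 '(': depth becomes 3
  Position 3 '(': depth becomes 4
  Position 4 ')': depth becomes 3
  Position 5 '(': depth becomes 4
  Position 6 '(': depth becomes 5
  Position 7 ')': depth becomes 4
  Position 8 ')': depth becomes 3
  Position 9 '(': depth becomes 4
  Position 10 ')': depth becomes 3
  Position 11 ')': depth becomes 2
  Position 12 ')': depth becomes 1
  Position 13 ')': depth becomes 0
Maximum depth reached: 5

5


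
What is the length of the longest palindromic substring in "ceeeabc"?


Input: "ceeeabc"
Checking substrings for palindromes:
  [1:4] "eee" (len 3) => palindrome
  [1:3] "ee" (len 2) => palindrome
  [2:4] "ee" (len 2) => palindrome
Longest palindromic substring: "eee" with length 3

3


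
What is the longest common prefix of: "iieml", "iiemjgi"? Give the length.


Words: iieml, iiemjgi
  Position 0: all 'i' => match
  Position 1: all 'i' => match
  Position 2: all 'e' => match
  Position 3: all 'm' => match
  Position 4: ('l', 'j') => mismatch, stop
LCP = "iiem" (length 4)

4


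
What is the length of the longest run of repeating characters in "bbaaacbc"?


Input: "bbaaacbc"
Scanning for longest run:
  Position 1 ('b'): continues run of 'b', length=2
  Position 2 ('a'): new char, reset run to 1
  Position 3 ('a'): continues run of 'a', length=2
  Position 4 ('a'): continues run of 'a', length=3
  Position 5 ('c'): new char, reset run to 1
  Position 6 ('b'): new char, reset run to 1
  Position 7 ('c'): new char, reset run to 1
Longest run: 'a' with length 3

3


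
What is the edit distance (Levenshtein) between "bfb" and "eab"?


Computing edit distance: "bfb" -> "eab"
DP table:
           e    a    b
      0    1    2    3
  b   1    1    2    2
  f   2    2    2    3
  b   3    3    3    2
Edit distance = dp[3][3] = 2

2


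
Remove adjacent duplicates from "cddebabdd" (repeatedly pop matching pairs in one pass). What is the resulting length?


Input: cddebabdd
Stack-based adjacent duplicate removal:
  Read 'c': push. Stack: c
  Read 'd': push. Stack: cd
  Read 'd': matches stack top 'd' => pop. Stack: c
  Read 'e': push. Stack: ce
  Read 'b': push. Stack: ceb
  Read 'a': push. Stack: ceba
  Read 'b': push. Stack: cebab
  Read 'd': push. Stack: cebabd
  Read 'd': matches stack top 'd' => pop. Stack: cebab
Final stack: "cebab" (length 5)

5


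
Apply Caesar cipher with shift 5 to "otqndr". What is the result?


Caesar cipher: shift "otqndr" by 5
  'o' (pos 14) + 5 = pos 19 = 't'
  't' (pos 19) + 5 = pos 24 = 'y'
  'q' (pos 16) + 5 = pos 21 = 'v'
  'n' (pos 13) + 5 = pos 18 = 's'
  'd' (pos 3) + 5 = pos 8 = 'i'
  'r' (pos 17) + 5 = pos 22 = 'w'
Result: tyvsiw

tyvsiw


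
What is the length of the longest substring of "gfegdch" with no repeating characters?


Input: "gfegdch"
Sliding window (track last position of each char):
  Position 0 ('g'): window [0,0] length 1 -- new best
  Position 1 ('f'): window [0,1] length 2 -- new best
  Position 2 ('e'): window [0,2] length 3 -- new best
  Position 3 ('g'): repeat (last at 0), move window start to 1
  Position 3 ('g'): window [1,3] length 3
  Position 4 ('d'): window [1,4] length 4 -- new best
  Position 5 ('c'): window [1,5] length 5 -- new best
  Position 6 ('h'): window [1,6] length 6 -- new best
Longest substring with no repeats: "fegdch" with length 6

6


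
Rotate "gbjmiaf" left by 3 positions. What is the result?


Input: "gbjmiaf", rotate left by 3
First 3 characters: "gbj"
Remaining characters: "miaf"
Concatenate remaining + first: "miaf" + "gbj" = "miafgbj"

miafgbj


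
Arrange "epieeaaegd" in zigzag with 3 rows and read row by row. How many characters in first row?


Zigzag "epieeaaegd" into 3 rows:
Placing characters:
  'e' => row 0
  'p' => row 1
  'i' => row 2
  'e' => row 1
  'e' => row 0
  'a' => row 1
  'a' => row 2
  'e' => row 1
  'g' => row 0
  'd' => row 1
Rows:
  Row 0: "eeg"
  Row 1: "peaed"
  Row 2: "ia"
First row length: 3

3


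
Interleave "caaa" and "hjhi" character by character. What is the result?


Interleaving "caaa" and "hjhi":
  Position 0: 'c' from first, 'h' from second => "ch"
  Position 1: 'a' from first, 'j' from second => "aj"
  Position 2: 'a' from first, 'h' from second => "ah"
  Position 3: 'a' from first, 'i' from second => "ai"
Result: chajahai

chajahai


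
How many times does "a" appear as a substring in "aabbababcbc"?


Searching for "a" in "aabbababcbc"
Scanning each position:
  Position 0: "a" => MATCH
  Position 1: "a" => MATCH
  Position 2: "b" => no
  Position 3: "b" => no
  Position 4: "a" => MATCH
  Position 5: "b" => no
  Position 6: "a" => MATCH
  Position 7: "b" => no
  Position 8: "c" => no
  Position 9: "b" => no
  Position 10: "c" => no
Total occurrences: 4

4


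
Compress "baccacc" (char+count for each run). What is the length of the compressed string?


Input: baccacc
Runs:
  'b' x 1 => "b1"
  'a' x 1 => "a1"
  'c' x 2 => "c2"
  'a' x 1 => "a1"
  'c' x 2 => "c2"
Compressed: "b1a1c2a1c2"
Compressed length: 10

10


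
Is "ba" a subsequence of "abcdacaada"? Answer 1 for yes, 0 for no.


Check if "ba" is a subsequence of "abcdacaada"
Greedy scan:
  Position 0 ('a'): no match needed
  Position 1 ('b'): matches sub[0] = 'b'
  Position 2 ('c'): no match needed
  Position 3 ('d'): no match needed
  Position 4 ('a'): matches sub[1] = 'a'
  Position 5 ('c'): no match needed
  Position 6 ('a'): no match needed
  Position 7 ('a'): no match needed
  Position 8 ('d'): no match needed
  Position 9 ('a'): no match needed
All 2 characters matched => is a subsequence

1


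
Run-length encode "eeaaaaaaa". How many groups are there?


Input: eeaaaaaaa
Scanning for consecutive runs:
  Group 1: 'e' x 2 (positions 0-1)
  Group 2: 'a' x 7 (positions 2-8)
Total groups: 2

2


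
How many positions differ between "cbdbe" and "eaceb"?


Comparing "cbdbe" and "eaceb" position by position:
  Position 0: 'c' vs 'e' => DIFFER
  Position 1: 'b' vs 'a' => DIFFER
  Position 2: 'd' vs 'c' => DIFFER
  Position 3: 'b' vs 'e' => DIFFER
  Position 4: 'e' vs 'b' => DIFFER
Positions that differ: 5

5


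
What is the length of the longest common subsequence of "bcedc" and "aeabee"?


LCS of "bcedc" and "aeabee"
DP table:
           a    e    a    b    e    e
      0    0    0    0    0    0    0
  b   0    0    0    0    1    1    1
  c   0    0    0    0    1    1    1
  e   0    0    1    1    1    2    2
  d   0    0    1    1    1    2    2
  c   0    0    1    1    1    2    2
LCS length = dp[5][6] = 2

2


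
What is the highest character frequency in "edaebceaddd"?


Input: edaebceaddd
Character counts:
  'a': 2
  'b': 1
  'c': 1
  'd': 4
  'e': 3
Maximum frequency: 4

4


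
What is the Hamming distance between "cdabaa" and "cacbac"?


Comparing "cdabaa" and "cacbac" position by position:
  Position 0: 'c' vs 'c' => same
  Position 1: 'd' vs 'a' => differ
  Position 2: 'a' vs 'c' => differ
  Position 3: 'b' vs 'b' => same
  Position 4: 'a' vs 'a' => same
  Position 5: 'a' vs 'c' => differ
Total differences (Hamming distance): 3

3


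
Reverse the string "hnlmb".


Input: hnlmb
Reading characters right to left:
  Position 4: 'b'
  Position 3: 'm'
  Position 2: 'l'
  Position 1: 'n'
  Position 0: 'h'
Reversed: bmlnh

bmlnh


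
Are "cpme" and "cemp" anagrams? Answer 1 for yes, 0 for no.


Strings: "cpme", "cemp"
Sorted first:  cemp
Sorted second: cemp
Sorted forms match => anagrams

1


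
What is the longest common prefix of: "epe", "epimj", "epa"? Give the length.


Words: epe, epimj, epa
  Position 0: all 'e' => match
  Position 1: all 'p' => match
  Position 2: ('e', 'i', 'a') => mismatch, stop
LCP = "ep" (length 2)

2


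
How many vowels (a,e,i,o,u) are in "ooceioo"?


Input: ooceioo
Checking each character:
  'o' at position 0: vowel (running total: 1)
  'o' at position 1: vowel (running total: 2)
  'c' at position 2: consonant
  'e' at position 3: vowel (running total: 3)
  'i' at position 4: vowel (running total: 4)
  'o' at position 5: vowel (running total: 5)
  'o' at position 6: vowel (running total: 6)
Total vowels: 6

6


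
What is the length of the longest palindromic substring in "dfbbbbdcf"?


Input: "dfbbbbdcf"
Checking substrings for palindromes:
  [2:6] "bbbb" (len 4) => palindrome
  [2:5] "bbb" (len 3) => palindrome
  [3:6] "bbb" (len 3) => palindrome
  [2:4] "bb" (len 2) => palindrome
  [3:5] "bb" (len 2) => palindrome
  [4:6] "bb" (len 2) => palindrome
Longest palindromic substring: "bbbb" with length 4

4


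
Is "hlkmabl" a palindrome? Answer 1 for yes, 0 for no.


Input: hlkmabl
Reversed: lbamklh
  Compare pos 0 ('h') with pos 6 ('l'): MISMATCH
  Compare pos 1 ('l') with pos 5 ('b'): MISMATCH
  Compare pos 2 ('k') with pos 4 ('a'): MISMATCH
Result: not a palindrome

0


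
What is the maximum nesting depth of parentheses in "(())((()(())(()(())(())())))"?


Input: "(())((()(())(()(())(())())))"
Tracking depth:
  Position 0 '(': depth becomes 1
  Position 1 '(': depth becomes 2
  Position 2 ')': depth becomes 1
  Position 3 ')': depth becomes 0
  Position 4 '(': depth becomes 1
  Position 5 '(': depth becomes 2
  Position 6 '(': depth becomes 3
  Position 7 ')': depth becomes 2
  Position 8 '(': depth becomes 3
  Position 9 '(': depth becomes 4
  Position 10 ')': depth becomes 3
  Position 11 ')': depth becomes 2
  Position 12 '(': depth becomes 3
  Position 13 '(': depth becomes 4
  Position 14 ')': depth becomes 3
  Position 15 '(': depth becomes 4
  Position 16 '(': depth becomes 5
  Position 17 ')': depth becomes 4
  Position 18 ')': depth becomes 3
  Position 19 '(': depth becomes 4
  Position 20 '(': depth becomes 5
  Position 21 ')': depth becomes 4
  Position 22 ')': depth becomes 3
  Position 23 '(': depth becomes 4
  Position 24 ')': depth becomes 3
  Position 25 ')': depth becomes 2
  Position 26 ')': depth becomes 1
  Position 27 ')': depth becomes 0
Maximum depth reached: 5

5


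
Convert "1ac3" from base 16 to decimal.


Input: "1ac3" in base 16
Positional expansion:
  Digit '1' (value 1) x 16^3 = 4096
  Digit 'a' (value 10) x 16^2 = 2560
  Digit 'c' (value 12) x 16^1 = 192
  Digit '3' (value 3) x 16^0 = 3
Sum = 6851

6851


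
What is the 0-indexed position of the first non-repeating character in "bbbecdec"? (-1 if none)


Input: bbbecdec
Character frequencies:
  'b': 3
  'c': 2
  'd': 1
  'e': 2
Scanning left to right for freq == 1:
  Position 0 ('b'): freq=3, skip
  Position 1 ('b'): freq=3, skip
  Position 2 ('b'): freq=3, skip
  Position 3 ('e'): freq=2, skip
  Position 4 ('c'): freq=2, skip
  Position 5 ('d'): unique! => answer = 5

5


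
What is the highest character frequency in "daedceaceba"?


Input: daedceaceba
Character counts:
  'a': 3
  'b': 1
  'c': 2
  'd': 2
  'e': 3
Maximum frequency: 3

3


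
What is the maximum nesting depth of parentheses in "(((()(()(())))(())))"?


Input: "(((()(()(())))(())))"
Tracking depth:
  Position 0 '(': depth becomes 1
  Position 1 '(': depth becomes 2
  Position 2 '(': depth becomes 3
  Position 3 '(': depth becomes 4
  Position 4 ')': depth becomes 3
  Position 5 '(': depth becomes 4
  Position 6 '(': depth becomes 5
  Position 7 ')': depth becomes 4
  Position 8 '(': depth becomes 5
  Position 9 '(': depth becomes 6
  Position 10 ')': depth becomes 5
  Position 11 ')': depth becomes 4
  Position 12 ')': depth becomes 3
  Position 13 ')': depth becomes 2
  Position 14 '(': depth becomes 3
  Position 15 '(': depth becomes 4
  Position 16 ')': depth becomes 3
  Position 17 ')': depth becomes 2
  Position 18 ')': depth becomes 1
  Position 19 ')': depth becomes 0
Maximum depth reached: 6

6


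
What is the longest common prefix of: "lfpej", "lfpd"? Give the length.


Words: lfpej, lfpd
  Position 0: all 'l' => match
  Position 1: all 'f' => match
  Position 2: all 'p' => match
  Position 3: ('e', 'd') => mismatch, stop
LCP = "lfp" (length 3)

3


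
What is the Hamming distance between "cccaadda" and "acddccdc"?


Comparing "cccaadda" and "acddccdc" position by position:
  Position 0: 'c' vs 'a' => differ
  Position 1: 'c' vs 'c' => same
  Position 2: 'c' vs 'd' => differ
  Position 3: 'a' vs 'd' => differ
  Position 4: 'a' vs 'c' => differ
  Position 5: 'd' vs 'c' => differ
  Position 6: 'd' vs 'd' => same
  Position 7: 'a' vs 'c' => differ
Total differences (Hamming distance): 6

6


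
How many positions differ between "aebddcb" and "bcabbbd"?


Comparing "aebddcb" and "bcabbbd" position by position:
  Position 0: 'a' vs 'b' => DIFFER
  Position 1: 'e' vs 'c' => DIFFER
  Position 2: 'b' vs 'a' => DIFFER
  Position 3: 'd' vs 'b' => DIFFER
  Position 4: 'd' vs 'b' => DIFFER
  Position 5: 'c' vs 'b' => DIFFER
  Position 6: 'b' vs 'd' => DIFFER
Positions that differ: 7

7


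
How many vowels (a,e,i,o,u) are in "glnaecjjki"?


Input: glnaecjjki
Checking each character:
  'g' at position 0: consonant
  'l' at position 1: consonant
  'n' at position 2: consonant
  'a' at position 3: vowel (running total: 1)
  'e' at position 4: vowel (running total: 2)
  'c' at position 5: consonant
  'j' at position 6: consonant
  'j' at position 7: consonant
  'k' at position 8: consonant
  'i' at position 9: vowel (running total: 3)
Total vowels: 3

3


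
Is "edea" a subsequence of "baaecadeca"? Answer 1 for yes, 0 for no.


Check if "edea" is a subsequence of "baaecadeca"
Greedy scan:
  Position 0 ('b'): no match needed
  Position 1 ('a'): no match needed
  Position 2 ('a'): no match needed
  Position 3 ('e'): matches sub[0] = 'e'
  Position 4 ('c'): no match needed
  Position 5 ('a'): no match needed
  Position 6 ('d'): matches sub[1] = 'd'
  Position 7 ('e'): matches sub[2] = 'e'
  Position 8 ('c'): no match needed
  Position 9 ('a'): matches sub[3] = 'a'
All 4 characters matched => is a subsequence

1


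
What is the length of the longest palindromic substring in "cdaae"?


Input: "cdaae"
Checking substrings for palindromes:
  [2:4] "aa" (len 2) => palindrome
Longest palindromic substring: "aa" with length 2

2


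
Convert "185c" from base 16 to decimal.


Input: "185c" in base 16
Positional expansion:
  Digit '1' (value 1) x 16^3 = 4096
  Digit '8' (value 8) x 16^2 = 2048
  Digit '5' (value 5) x 16^1 = 80
  Digit 'c' (value 12) x 16^0 = 12
Sum = 6236

6236


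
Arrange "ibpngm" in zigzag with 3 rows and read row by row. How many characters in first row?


Zigzag "ibpngm" into 3 rows:
Placing characters:
  'i' => row 0
  'b' => row 1
  'p' => row 2
  'n' => row 1
  'g' => row 0
  'm' => row 1
Rows:
  Row 0: "ig"
  Row 1: "bnm"
  Row 2: "p"
First row length: 2

2


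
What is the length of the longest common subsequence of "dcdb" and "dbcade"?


LCS of "dcdb" and "dbcade"
DP table:
           d    b    c    a    d    e
      0    0    0    0    0    0    0
  d   0    1    1    1    1    1    1
  c   0    1    1    2    2    2    2
  d   0    1    1    2    2    3    3
  b   0    1    2    2    2    3    3
LCS length = dp[4][6] = 3

3


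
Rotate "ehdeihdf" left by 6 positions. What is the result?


Input: "ehdeihdf", rotate left by 6
First 6 characters: "ehdeih"
Remaining characters: "df"
Concatenate remaining + first: "df" + "ehdeih" = "dfehdeih"

dfehdeih


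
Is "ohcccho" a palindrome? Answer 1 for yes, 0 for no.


Input: ohcccho
Reversed: ohcccho
  Compare pos 0 ('o') with pos 6 ('o'): match
  Compare pos 1 ('h') with pos 5 ('h'): match
  Compare pos 2 ('c') with pos 4 ('c'): match
Result: palindrome

1


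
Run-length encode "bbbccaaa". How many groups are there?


Input: bbbccaaa
Scanning for consecutive runs:
  Group 1: 'b' x 3 (positions 0-2)
  Group 2: 'c' x 2 (positions 3-4)
  Group 3: 'a' x 3 (positions 5-7)
Total groups: 3

3


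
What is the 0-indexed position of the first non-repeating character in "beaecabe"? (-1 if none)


Input: beaecabe
Character frequencies:
  'a': 2
  'b': 2
  'c': 1
  'e': 3
Scanning left to right for freq == 1:
  Position 0 ('b'): freq=2, skip
  Position 1 ('e'): freq=3, skip
  Position 2 ('a'): freq=2, skip
  Position 3 ('e'): freq=3, skip
  Position 4 ('c'): unique! => answer = 4

4


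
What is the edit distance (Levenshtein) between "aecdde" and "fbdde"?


Computing edit distance: "aecdde" -> "fbdde"
DP table:
           f    b    d    d    e
      0    1    2    3    4    5
  a   1    1    2    3    4    5
  e   2    2    2    3    4    4
  c   3    3    3    3    4    5
  d   4    4    4    3    3    4
  d   5    5    5    4    3    4
  e   6    6    6    5    4    3
Edit distance = dp[6][5] = 3

3


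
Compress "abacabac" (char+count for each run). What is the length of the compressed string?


Input: abacabac
Runs:
  'a' x 1 => "a1"
  'b' x 1 => "b1"
  'a' x 1 => "a1"
  'c' x 1 => "c1"
  'a' x 1 => "a1"
  'b' x 1 => "b1"
  'a' x 1 => "a1"
  'c' x 1 => "c1"
Compressed: "a1b1a1c1a1b1a1c1"
Compressed length: 16

16


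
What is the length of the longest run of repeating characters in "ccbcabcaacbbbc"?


Input: "ccbcabcaacbbbc"
Scanning for longest run:
  Position 1 ('c'): continues run of 'c', length=2
  Position 2 ('b'): new char, reset run to 1
  Position 3 ('c'): new char, reset run to 1
  Position 4 ('a'): new char, reset run to 1
  Position 5 ('b'): new char, reset run to 1
  Position 6 ('c'): new char, reset run to 1
  Position 7 ('a'): new char, reset run to 1
  Position 8 ('a'): continues run of 'a', length=2
  Position 9 ('c'): new char, reset run to 1
  Position 10 ('b'): new char, reset run to 1
  Position 11 ('b'): continues run of 'b', length=2
  Position 12 ('b'): continues run of 'b', length=3
  Position 13 ('c'): new char, reset run to 1
Longest run: 'b' with length 3

3


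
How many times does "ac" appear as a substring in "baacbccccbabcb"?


Searching for "ac" in "baacbccccbabcb"
Scanning each position:
  Position 0: "ba" => no
  Position 1: "aa" => no
  Position 2: "ac" => MATCH
  Position 3: "cb" => no
  Position 4: "bc" => no
  Position 5: "cc" => no
  Position 6: "cc" => no
  Position 7: "cc" => no
  Position 8: "cb" => no
  Position 9: "ba" => no
  Position 10: "ab" => no
  Position 11: "bc" => no
  Position 12: "cb" => no
Total occurrences: 1

1


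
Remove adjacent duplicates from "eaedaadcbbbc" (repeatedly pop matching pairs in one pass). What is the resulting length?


Input: eaedaadcbbbc
Stack-based adjacent duplicate removal:
  Read 'e': push. Stack: e
  Read 'a': push. Stack: ea
  Read 'e': push. Stack: eae
  Read 'd': push. Stack: eaed
  Read 'a': push. Stack: eaeda
  Read 'a': matches stack top 'a' => pop. Stack: eaed
  Read 'd': matches stack top 'd' => pop. Stack: eae
  Read 'c': push. Stack: eaec
  Read 'b': push. Stack: eaecb
  Read 'b': matches stack top 'b' => pop. Stack: eaec
  Read 'b': push. Stack: eaecb
  Read 'c': push. Stack: eaecbc
Final stack: "eaecbc" (length 6)

6


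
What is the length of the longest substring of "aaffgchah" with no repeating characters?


Input: "aaffgchah"
Sliding window (track last position of each char):
  Position 0 ('a'): window [0,0] length 1 -- new best
  Position 1 ('a'): repeat (last at 0), move window start to 1
  Position 1 ('a'): window [1,1] length 1
  Position 2 ('f'): window [1,2] length 2 -- new best
  Position 3 ('f'): repeat (last at 2), move window start to 3
  Position 3 ('f'): window [3,3] length 1
  Position 4 ('g'): window [3,4] length 2
  Position 5 ('c'): window [3,5] length 3 -- new best
  Position 6 ('h'): window [3,6] length 4 -- new best
  Position 7 ('a'): window [3,7] length 5 -- new best
  Position 8 ('h'): repeat (last at 6), move window start to 7
  Position 8 ('h'): window [7,8] length 2
Longest substring with no repeats: "fgcha" with length 5

5


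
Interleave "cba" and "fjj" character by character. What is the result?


Interleaving "cba" and "fjj":
  Position 0: 'c' from first, 'f' from second => "cf"
  Position 1: 'b' from first, 'j' from second => "bj"
  Position 2: 'a' from first, 'j' from second => "aj"
Result: cfbjaj

cfbjaj


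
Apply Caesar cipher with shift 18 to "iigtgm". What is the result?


Caesar cipher: shift "iigtgm" by 18
  'i' (pos 8) + 18 = pos 0 = 'a'
  'i' (pos 8) + 18 = pos 0 = 'a'
  'g' (pos 6) + 18 = pos 24 = 'y'
  't' (pos 19) + 18 = pos 11 = 'l'
  'g' (pos 6) + 18 = pos 24 = 'y'
  'm' (pos 12) + 18 = pos 4 = 'e'
Result: aaylye

aaylye


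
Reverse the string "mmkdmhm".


Input: mmkdmhm
Reading characters right to left:
  Position 6: 'm'
  Position 5: 'h'
  Position 4: 'm'
  Position 3: 'd'
  Position 2: 'k'
  Position 1: 'm'
  Position 0: 'm'
Reversed: mhmdkmm

mhmdkmm


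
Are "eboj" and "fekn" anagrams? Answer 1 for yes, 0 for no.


Strings: "eboj", "fekn"
Sorted first:  bejo
Sorted second: efkn
Differ at position 0: 'b' vs 'e' => not anagrams

0


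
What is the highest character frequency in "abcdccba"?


Input: abcdccba
Character counts:
  'a': 2
  'b': 2
  'c': 3
  'd': 1
Maximum frequency: 3

3


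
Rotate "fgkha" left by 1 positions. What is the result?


Input: "fgkha", rotate left by 1
First 1 characters: "f"
Remaining characters: "gkha"
Concatenate remaining + first: "gkha" + "f" = "gkhaf"

gkhaf


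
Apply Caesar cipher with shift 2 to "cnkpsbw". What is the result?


Caesar cipher: shift "cnkpsbw" by 2
  'c' (pos 2) + 2 = pos 4 = 'e'
  'n' (pos 13) + 2 = pos 15 = 'p'
  'k' (pos 10) + 2 = pos 12 = 'm'
  'p' (pos 15) + 2 = pos 17 = 'r'
  's' (pos 18) + 2 = pos 20 = 'u'
  'b' (pos 1) + 2 = pos 3 = 'd'
  'w' (pos 22) + 2 = pos 24 = 'y'
Result: epmrudy

epmrudy


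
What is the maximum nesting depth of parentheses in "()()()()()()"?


Input: "()()()()()()"
Tracking depth:
  Position 0 '(': depth becomes 1
  Position 1 ')': depth becomes 0
  Position 2 '(': depth becomes 1
  Position 3 ')': depth becomes 0
  Position 4 '(': depth becomes 1
  Position 5 ')': depth becomes 0
  Position 6 '(': depth becomes 1
  Position 7 ')': depth becomes 0
  Position 8 '(': depth becomes 1
  Position 9 ')': depth becomes 0
  Position 10 '(': depth becomes 1
  Position 11 ')': depth becomes 0
Maximum depth reached: 1

1


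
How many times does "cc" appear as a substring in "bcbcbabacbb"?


Searching for "cc" in "bcbcbabacbb"
Scanning each position:
  Position 0: "bc" => no
  Position 1: "cb" => no
  Position 2: "bc" => no
  Position 3: "cb" => no
  Position 4: "ba" => no
  Position 5: "ab" => no
  Position 6: "ba" => no
  Position 7: "ac" => no
  Position 8: "cb" => no
  Position 9: "bb" => no
Total occurrences: 0

0


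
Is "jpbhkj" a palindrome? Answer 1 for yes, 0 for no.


Input: jpbhkj
Reversed: jkhbpj
  Compare pos 0 ('j') with pos 5 ('j'): match
  Compare pos 1 ('p') with pos 4 ('k'): MISMATCH
  Compare pos 2 ('b') with pos 3 ('h'): MISMATCH
Result: not a palindrome

0


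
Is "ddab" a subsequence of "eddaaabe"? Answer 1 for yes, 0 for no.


Check if "ddab" is a subsequence of "eddaaabe"
Greedy scan:
  Position 0 ('e'): no match needed
  Position 1 ('d'): matches sub[0] = 'd'
  Position 2 ('d'): matches sub[1] = 'd'
  Position 3 ('a'): matches sub[2] = 'a'
  Position 4 ('a'): no match needed
  Position 5 ('a'): no match needed
  Position 6 ('b'): matches sub[3] = 'b'
  Position 7 ('e'): no match needed
All 4 characters matched => is a subsequence

1


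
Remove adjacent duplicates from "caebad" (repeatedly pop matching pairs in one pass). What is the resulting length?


Input: caebad
Stack-based adjacent duplicate removal:
  Read 'c': push. Stack: c
  Read 'a': push. Stack: ca
  Read 'e': push. Stack: cae
  Read 'b': push. Stack: caeb
  Read 'a': push. Stack: caeba
  Read 'd': push. Stack: caebad
Final stack: "caebad" (length 6)

6


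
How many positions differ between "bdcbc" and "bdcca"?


Comparing "bdcbc" and "bdcca" position by position:
  Position 0: 'b' vs 'b' => same
  Position 1: 'd' vs 'd' => same
  Position 2: 'c' vs 'c' => same
  Position 3: 'b' vs 'c' => DIFFER
  Position 4: 'c' vs 'a' => DIFFER
Positions that differ: 2

2


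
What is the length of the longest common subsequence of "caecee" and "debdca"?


LCS of "caecee" and "debdca"
DP table:
           d    e    b    d    c    a
      0    0    0    0    0    0    0
  c   0    0    0    0    0    1    1
  a   0    0    0    0    0    1    2
  e   0    0    1    1    1    1    2
  c   0    0    1    1    1    2    2
  e   0    0    1    1    1    2    2
  e   0    0    1    1    1    2    2
LCS length = dp[6][6] = 2

2


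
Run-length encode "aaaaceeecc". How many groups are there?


Input: aaaaceeecc
Scanning for consecutive runs:
  Group 1: 'a' x 4 (positions 0-3)
  Group 2: 'c' x 1 (positions 4-4)
  Group 3: 'e' x 3 (positions 5-7)
  Group 4: 'c' x 2 (positions 8-9)
Total groups: 4

4


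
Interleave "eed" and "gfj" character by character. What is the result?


Interleaving "eed" and "gfj":
  Position 0: 'e' from first, 'g' from second => "eg"
  Position 1: 'e' from first, 'f' from second => "ef"
  Position 2: 'd' from first, 'j' from second => "dj"
Result: egefdj

egefdj


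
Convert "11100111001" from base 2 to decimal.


Input: "11100111001" in base 2
Positional expansion:
  Digit '1' (value 1) x 2^10 = 1024
  Digit '1' (value 1) x 2^9 = 512
  Digit '1' (value 1) x 2^8 = 256
  Digit '0' (value 0) x 2^7 = 0
  Digit '0' (value 0) x 2^6 = 0
  Digit '1' (value 1) x 2^5 = 32
  Digit '1' (value 1) x 2^4 = 16
  Digit '1' (value 1) x 2^3 = 8
  Digit '0' (value 0) x 2^2 = 0
  Digit '0' (value 0) x 2^1 = 0
  Digit '1' (value 1) x 2^0 = 1
Sum = 1849

1849


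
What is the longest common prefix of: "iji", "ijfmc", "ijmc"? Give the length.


Words: iji, ijfmc, ijmc
  Position 0: all 'i' => match
  Position 1: all 'j' => match
  Position 2: ('i', 'f', 'm') => mismatch, stop
LCP = "ij" (length 2)

2


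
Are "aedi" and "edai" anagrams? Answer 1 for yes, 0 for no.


Strings: "aedi", "edai"
Sorted first:  adei
Sorted second: adei
Sorted forms match => anagrams

1


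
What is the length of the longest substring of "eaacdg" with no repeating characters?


Input: "eaacdg"
Sliding window (track last position of each char):
  Position 0 ('e'): window [0,0] length 1 -- new best
  Position 1 ('a'): window [0,1] length 2 -- new best
  Position 2 ('a'): repeat (last at 1), move window start to 2
  Position 2 ('a'): window [2,2] length 1
  Position 3 ('c'): window [2,3] length 2
  Position 4 ('d'): window [2,4] length 3 -- new best
  Position 5 ('g'): window [2,5] length 4 -- new best
Longest substring with no repeats: "acdg" with length 4

4


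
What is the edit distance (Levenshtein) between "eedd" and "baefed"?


Computing edit distance: "eedd" -> "baefed"
DP table:
           b    a    e    f    e    d
      0    1    2    3    4    5    6
  e   1    1    2    2    3    4    5
  e   2    2    2    2    3    3    4
  d   3    3    3    3    3    4    3
  d   4    4    4    4    4    4    4
Edit distance = dp[4][6] = 4

4


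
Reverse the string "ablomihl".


Input: ablomihl
Reading characters right to left:
  Position 7: 'l'
  Position 6: 'h'
  Position 5: 'i'
  Position 4: 'm'
  Position 3: 'o'
  Position 2: 'l'
  Position 1: 'b'
  Position 0: 'a'
Reversed: lhimolba

lhimolba


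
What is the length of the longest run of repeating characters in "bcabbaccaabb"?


Input: "bcabbaccaabb"
Scanning for longest run:
  Position 1 ('c'): new char, reset run to 1
  Position 2 ('a'): new char, reset run to 1
  Position 3 ('b'): new char, reset run to 1
  Position 4 ('b'): continues run of 'b', length=2
  Position 5 ('a'): new char, reset run to 1
  Position 6 ('c'): new char, reset run to 1
  Position 7 ('c'): continues run of 'c', length=2
  Position 8 ('a'): new char, reset run to 1
  Position 9 ('a'): continues run of 'a', length=2
  Position 10 ('b'): new char, reset run to 1
  Position 11 ('b'): continues run of 'b', length=2
Longest run: 'b' with length 2

2


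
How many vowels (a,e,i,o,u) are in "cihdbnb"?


Input: cihdbnb
Checking each character:
  'c' at position 0: consonant
  'i' at position 1: vowel (running total: 1)
  'h' at position 2: consonant
  'd' at position 3: consonant
  'b' at position 4: consonant
  'n' at position 5: consonant
  'b' at position 6: consonant
Total vowels: 1

1


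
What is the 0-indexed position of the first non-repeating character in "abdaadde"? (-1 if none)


Input: abdaadde
Character frequencies:
  'a': 3
  'b': 1
  'd': 3
  'e': 1
Scanning left to right for freq == 1:
  Position 0 ('a'): freq=3, skip
  Position 1 ('b'): unique! => answer = 1

1


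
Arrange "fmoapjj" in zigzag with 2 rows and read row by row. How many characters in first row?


Zigzag "fmoapjj" into 2 rows:
Placing characters:
  'f' => row 0
  'm' => row 1
  'o' => row 0
  'a' => row 1
  'p' => row 0
  'j' => row 1
  'j' => row 0
Rows:
  Row 0: "fopj"
  Row 1: "maj"
First row length: 4

4


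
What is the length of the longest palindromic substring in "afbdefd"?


Input: "afbdefd"
Checking substrings for palindromes:
  No multi-char palindromic substrings found
Longest palindromic substring: "a" with length 1

1


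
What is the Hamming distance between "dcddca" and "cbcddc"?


Comparing "dcddca" and "cbcddc" position by position:
  Position 0: 'd' vs 'c' => differ
  Position 1: 'c' vs 'b' => differ
  Position 2: 'd' vs 'c' => differ
  Position 3: 'd' vs 'd' => same
  Position 4: 'c' vs 'd' => differ
  Position 5: 'a' vs 'c' => differ
Total differences (Hamming distance): 5

5


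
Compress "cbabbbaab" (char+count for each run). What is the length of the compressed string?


Input: cbabbbaab
Runs:
  'c' x 1 => "c1"
  'b' x 1 => "b1"
  'a' x 1 => "a1"
  'b' x 3 => "b3"
  'a' x 2 => "a2"
  'b' x 1 => "b1"
Compressed: "c1b1a1b3a2b1"
Compressed length: 12

12


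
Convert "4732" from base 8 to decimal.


Input: "4732" in base 8
Positional expansion:
  Digit '4' (value 4) x 8^3 = 2048
  Digit '7' (value 7) x 8^2 = 448
  Digit '3' (value 3) x 8^1 = 24
  Digit '2' (value 2) x 8^0 = 2
Sum = 2522

2522


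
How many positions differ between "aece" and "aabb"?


Comparing "aece" and "aabb" position by position:
  Position 0: 'a' vs 'a' => same
  Position 1: 'e' vs 'a' => DIFFER
  Position 2: 'c' vs 'b' => DIFFER
  Position 3: 'e' vs 'b' => DIFFER
Positions that differ: 3

3


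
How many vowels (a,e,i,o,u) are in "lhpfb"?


Input: lhpfb
Checking each character:
  'l' at position 0: consonant
  'h' at position 1: consonant
  'p' at position 2: consonant
  'f' at position 3: consonant
  'b' at position 4: consonant
Total vowels: 0

0


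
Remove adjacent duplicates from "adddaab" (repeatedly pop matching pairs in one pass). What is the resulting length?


Input: adddaab
Stack-based adjacent duplicate removal:
  Read 'a': push. Stack: a
  Read 'd': push. Stack: ad
  Read 'd': matches stack top 'd' => pop. Stack: a
  Read 'd': push. Stack: ad
  Read 'a': push. Stack: ada
  Read 'a': matches stack top 'a' => pop. Stack: ad
  Read 'b': push. Stack: adb
Final stack: "adb" (length 3)

3


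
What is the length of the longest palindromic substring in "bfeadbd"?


Input: "bfeadbd"
Checking substrings for palindromes:
  [4:7] "dbd" (len 3) => palindrome
Longest palindromic substring: "dbd" with length 3

3


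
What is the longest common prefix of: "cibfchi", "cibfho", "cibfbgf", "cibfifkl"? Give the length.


Words: cibfchi, cibfho, cibfbgf, cibfifkl
  Position 0: all 'c' => match
  Position 1: all 'i' => match
  Position 2: all 'b' => match
  Position 3: all 'f' => match
  Position 4: ('c', 'h', 'b', 'i') => mismatch, stop
LCP = "cibf" (length 4)

4


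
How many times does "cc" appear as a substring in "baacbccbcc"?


Searching for "cc" in "baacbccbcc"
Scanning each position:
  Position 0: "ba" => no
  Position 1: "aa" => no
  Position 2: "ac" => no
  Position 3: "cb" => no
  Position 4: "bc" => no
  Position 5: "cc" => MATCH
  Position 6: "cb" => no
  Position 7: "bc" => no
  Position 8: "cc" => MATCH
Total occurrences: 2

2


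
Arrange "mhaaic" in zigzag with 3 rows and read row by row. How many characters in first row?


Zigzag "mhaaic" into 3 rows:
Placing characters:
  'm' => row 0
  'h' => row 1
  'a' => row 2
  'a' => row 1
  'i' => row 0
  'c' => row 1
Rows:
  Row 0: "mi"
  Row 1: "hac"
  Row 2: "a"
First row length: 2

2


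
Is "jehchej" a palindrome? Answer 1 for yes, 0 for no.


Input: jehchej
Reversed: jehchej
  Compare pos 0 ('j') with pos 6 ('j'): match
  Compare pos 1 ('e') with pos 5 ('e'): match
  Compare pos 2 ('h') with pos 4 ('h'): match
Result: palindrome

1


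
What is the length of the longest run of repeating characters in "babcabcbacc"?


Input: "babcabcbacc"
Scanning for longest run:
  Position 1 ('a'): new char, reset run to 1
  Position 2 ('b'): new char, reset run to 1
  Position 3 ('c'): new char, reset run to 1
  Position 4 ('a'): new char, reset run to 1
  Position 5 ('b'): new char, reset run to 1
  Position 6 ('c'): new char, reset run to 1
  Position 7 ('b'): new char, reset run to 1
  Position 8 ('a'): new char, reset run to 1
  Position 9 ('c'): new char, reset run to 1
  Position 10 ('c'): continues run of 'c', length=2
Longest run: 'c' with length 2

2


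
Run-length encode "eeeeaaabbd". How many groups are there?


Input: eeeeaaabbd
Scanning for consecutive runs:
  Group 1: 'e' x 4 (positions 0-3)
  Group 2: 'a' x 3 (positions 4-6)
  Group 3: 'b' x 2 (positions 7-8)
  Group 4: 'd' x 1 (positions 9-9)
Total groups: 4

4


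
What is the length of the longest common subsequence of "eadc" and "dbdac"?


LCS of "eadc" and "dbdac"
DP table:
           d    b    d    a    c
      0    0    0    0    0    0
  e   0    0    0    0    0    0
  a   0    0    0    0    1    1
  d   0    1    1    1    1    1
  c   0    1    1    1    1    2
LCS length = dp[4][5] = 2

2


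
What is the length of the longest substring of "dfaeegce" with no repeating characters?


Input: "dfaeegce"
Sliding window (track last position of each char):
  Position 0 ('d'): window [0,0] length 1 -- new best
  Position 1 ('f'): window [0,1] length 2 -- new best
  Position 2 ('a'): window [0,2] length 3 -- new best
  Position 3 ('e'): window [0,3] length 4 -- new best
  Position 4 ('e'): repeat (last at 3), move window start to 4
  Position 4 ('e'): window [4,4] length 1
  Position 5 ('g'): window [4,5] length 2
  Position 6 ('c'): window [4,6] length 3
  Position 7 ('e'): repeat (last at 4), move window start to 5
  Position 7 ('e'): window [5,7] length 3
Longest substring with no repeats: "dfae" with length 4

4


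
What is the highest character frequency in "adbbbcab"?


Input: adbbbcab
Character counts:
  'a': 2
  'b': 4
  'c': 1
  'd': 1
Maximum frequency: 4

4


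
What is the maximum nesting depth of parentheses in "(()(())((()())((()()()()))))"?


Input: "(()(())((()())((()()()()))))"
Tracking depth:
  Position 0 '(': depth becomes 1
  Position 1 '(': depth becomes 2
  Position 2 ')': depth becomes 1
  Position 3 '(': depth becomes 2
  Position 4 '(': depth becomes 3
  Position 5 ')': depth becomes 2
  Position 6 ')': depth becomes 1
  Position 7 '(': depth becomes 2
  Position 8 '(': depth becomes 3
  Position 9 '(': depth becomes 4
  Position 10 ')': depth becomes 3
  Position 11 '(': depth becomes 4
  Position 12 ')': depth becomes 3
  Position 13 ')': depth becomes 2
  Position 14 '(': depth becomes 3
  Position 15 '(': depth becomes 4
  Position 16 '(': depth becomes 5
  Position 17 ')': depth becomes 4
  Position 18 '(': depth becomes 5
  Position 19 ')': depth becomes 4
  Position 20 '(': depth becomes 5
  Position 21 ')': depth becomes 4
  Position 22 '(': depth becomes 5
  Position 23 ')': depth becomes 4
  Position 24 ')': depth becomes 3
  Position 25 ')': depth becomes 2
  Position 26 ')': depth becomes 1
  Position 27 ')': depth becomes 0
Maximum depth reached: 5

5


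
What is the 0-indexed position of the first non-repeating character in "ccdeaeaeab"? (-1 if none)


Input: ccdeaeaeab
Character frequencies:
  'a': 3
  'b': 1
  'c': 2
  'd': 1
  'e': 3
Scanning left to right for freq == 1:
  Position 0 ('c'): freq=2, skip
  Position 1 ('c'): freq=2, skip
  Position 2 ('d'): unique! => answer = 2

2


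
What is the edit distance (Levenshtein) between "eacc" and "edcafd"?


Computing edit distance: "eacc" -> "edcafd"
DP table:
           e    d    c    a    f    d
      0    1    2    3    4    5    6
  e   1    0    1    2    3    4    5
  a   2    1    1    2    2    3    4
  c   3    2    2    1    2    3    4
  c   4    3    3    2    2    3    4
Edit distance = dp[4][6] = 4

4


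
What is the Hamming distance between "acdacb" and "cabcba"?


Comparing "acdacb" and "cabcba" position by position:
  Position 0: 'a' vs 'c' => differ
  Position 1: 'c' vs 'a' => differ
  Position 2: 'd' vs 'b' => differ
  Position 3: 'a' vs 'c' => differ
  Position 4: 'c' vs 'b' => differ
  Position 5: 'b' vs 'a' => differ
Total differences (Hamming distance): 6

6
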